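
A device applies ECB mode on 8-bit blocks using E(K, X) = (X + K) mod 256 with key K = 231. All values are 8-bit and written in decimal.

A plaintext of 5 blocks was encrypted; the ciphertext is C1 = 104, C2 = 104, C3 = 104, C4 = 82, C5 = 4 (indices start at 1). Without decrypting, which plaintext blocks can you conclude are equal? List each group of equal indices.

ECB encrypts each block independently with the same key, so equal ciphertext blocks imply equal plaintext blocks.
C1 = C2 = C3 = 104, so P1 = P2 = P3.

P1 = P2 = P3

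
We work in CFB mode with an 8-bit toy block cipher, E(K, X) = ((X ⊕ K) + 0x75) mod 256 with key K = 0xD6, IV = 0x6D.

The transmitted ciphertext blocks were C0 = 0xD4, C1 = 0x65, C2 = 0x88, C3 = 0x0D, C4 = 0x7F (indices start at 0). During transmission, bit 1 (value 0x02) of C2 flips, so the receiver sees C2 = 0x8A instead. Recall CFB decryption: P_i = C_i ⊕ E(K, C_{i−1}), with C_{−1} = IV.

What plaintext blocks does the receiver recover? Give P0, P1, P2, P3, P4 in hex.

Only C2 changed, to 0x8A. In CFB, a change in C_i flips the same bit in P_i and garbles P_{i+1}. Decrypting the received ciphertext:
P0: E(K, 0x6D) = 0x30; 0xD4 ⊕ 0x30 = 0xE4.
P1: E(K, 0xD4) = 0x77; 0x65 ⊕ 0x77 = 0x12.
P2: E(K, 0x65) = 0x28; 0x8A ⊕ 0x28 = 0xA2.
P3: E(K, 0x8A) = 0xD1; 0x0D ⊕ 0xD1 = 0xDC.
P4: E(K, 0x0D) = 0x50; 0x7F ⊕ 0x50 = 0x2F.
Blocks that differ from the original plaintext: P2, P3.

P0 = 0xE4, P1 = 0x12, P2 = 0xA2, P3 = 0xDC, P4 = 0x2F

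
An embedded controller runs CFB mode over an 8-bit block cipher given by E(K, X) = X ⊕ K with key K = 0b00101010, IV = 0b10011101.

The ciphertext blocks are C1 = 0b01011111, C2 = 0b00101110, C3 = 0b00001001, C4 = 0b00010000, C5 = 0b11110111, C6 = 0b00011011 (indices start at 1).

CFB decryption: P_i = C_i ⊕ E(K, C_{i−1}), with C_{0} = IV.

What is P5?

P5: E(K, 0b00010000) = 0b00111010; 0b11110111 ⊕ 0b00111010 = 0b11001101.

P5 = 0b11001101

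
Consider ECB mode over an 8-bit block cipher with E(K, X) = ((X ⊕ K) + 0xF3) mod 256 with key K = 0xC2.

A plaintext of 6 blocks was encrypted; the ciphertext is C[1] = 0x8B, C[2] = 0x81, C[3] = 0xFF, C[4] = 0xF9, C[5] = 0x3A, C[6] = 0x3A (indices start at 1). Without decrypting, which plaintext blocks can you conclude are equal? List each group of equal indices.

P[5] = P[6]

ECB encrypts each block independently with the same key, so equal ciphertext blocks imply equal plaintext blocks.
C[5] = C[6] = 0x3A, so P[5] = P[6].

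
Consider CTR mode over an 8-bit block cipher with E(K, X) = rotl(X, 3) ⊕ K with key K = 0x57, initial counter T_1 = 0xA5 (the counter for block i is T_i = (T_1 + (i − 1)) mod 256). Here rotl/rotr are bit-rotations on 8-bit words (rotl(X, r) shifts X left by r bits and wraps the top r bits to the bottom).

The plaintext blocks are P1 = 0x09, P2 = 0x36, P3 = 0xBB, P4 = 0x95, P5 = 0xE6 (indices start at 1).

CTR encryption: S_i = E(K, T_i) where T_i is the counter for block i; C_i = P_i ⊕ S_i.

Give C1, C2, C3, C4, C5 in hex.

C1 = 0x73, C2 = 0x54, C3 = 0xD1, C4 = 0x87, C5 = 0xFC

C1: T = 0xA5, S = E(K, T) = 0x7A; 0x09 ⊕ 0x7A = 0x73.
C2: T = 0xA6, S = E(K, T) = 0x62; 0x36 ⊕ 0x62 = 0x54.
C3: T = 0xA7, S = E(K, T) = 0x6A; 0xBB ⊕ 0x6A = 0xD1.
C4: T = 0xA8, S = E(K, T) = 0x12; 0x95 ⊕ 0x12 = 0x87.
C5: T = 0xA9, S = E(K, T) = 0x1A; 0xE6 ⊕ 0x1A = 0xFC.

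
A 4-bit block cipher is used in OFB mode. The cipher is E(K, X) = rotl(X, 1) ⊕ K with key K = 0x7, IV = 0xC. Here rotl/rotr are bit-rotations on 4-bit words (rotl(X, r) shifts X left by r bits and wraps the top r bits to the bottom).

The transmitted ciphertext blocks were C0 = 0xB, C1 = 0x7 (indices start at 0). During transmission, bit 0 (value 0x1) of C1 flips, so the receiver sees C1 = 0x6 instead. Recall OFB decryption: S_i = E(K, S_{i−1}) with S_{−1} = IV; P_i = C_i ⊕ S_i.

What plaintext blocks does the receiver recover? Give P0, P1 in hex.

P0 = 0x5, P1 = 0xC

Only C1 changed, to 0x6. In OFB, a change in C_i flips the same bit in P_i only; the keystream is unaffected. Decrypting the received ciphertext:
P0: S = E(K, 0xC) = 0xE; 0xB ⊕ 0xE = 0x5.
P1: S = E(K, 0xE) = 0xA; 0x6 ⊕ 0xA = 0xC.
Blocks that differ from the original plaintext: P1.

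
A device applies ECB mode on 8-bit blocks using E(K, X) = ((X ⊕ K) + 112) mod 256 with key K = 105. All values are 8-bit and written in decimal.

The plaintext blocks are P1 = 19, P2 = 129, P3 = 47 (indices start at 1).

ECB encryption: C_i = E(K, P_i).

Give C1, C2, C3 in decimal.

C1 = 234, C2 = 88, C3 = 182

C1: E(K, 19) = 234.
C2: E(K, 129) = 88.
C3: E(K, 47) = 182.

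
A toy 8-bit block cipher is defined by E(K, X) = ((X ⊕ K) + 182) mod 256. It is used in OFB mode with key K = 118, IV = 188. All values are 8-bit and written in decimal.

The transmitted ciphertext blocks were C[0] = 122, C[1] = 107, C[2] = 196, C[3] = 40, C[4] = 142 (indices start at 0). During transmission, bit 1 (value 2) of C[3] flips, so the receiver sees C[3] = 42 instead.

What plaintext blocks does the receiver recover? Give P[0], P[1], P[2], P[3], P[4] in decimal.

P[0] = 250, P[1] = 199, P[2] = 84, P[3] = 182, P[4] = 46

OFB decryption: S_i = E(K, S_{i−1}) with S_{−1} = IV; P_i = C_i ⊕ S_i.
Only C[3] changed, to 42. In OFB, a change in C_i flips the same bit in P_i only; the keystream is unaffected. Decrypting the received ciphertext:
P[0]: S = E(K, 188) = 128; 122 ⊕ 128 = 250.
P[1]: S = E(K, 128) = 172; 107 ⊕ 172 = 199.
P[2]: S = E(K, 172) = 144; 196 ⊕ 144 = 84.
P[3]: S = E(K, 144) = 156; 42 ⊕ 156 = 182.
P[4]: S = E(K, 156) = 160; 142 ⊕ 160 = 46.
Blocks that differ from the original plaintext: P[3].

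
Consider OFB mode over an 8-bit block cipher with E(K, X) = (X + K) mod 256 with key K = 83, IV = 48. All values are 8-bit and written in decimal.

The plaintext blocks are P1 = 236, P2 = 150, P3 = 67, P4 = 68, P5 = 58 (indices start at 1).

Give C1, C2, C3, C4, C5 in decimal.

OFB encryption: S_i = E(K, S_{i−1}) with S_{0} = IV; C_i = P_i ⊕ S_i.
C1: S = E(K, 48) = 131; 236 ⊕ 131 = 111.
C2: S = E(K, 131) = 214; 150 ⊕ 214 = 64.
C3: S = E(K, 214) = 41; 67 ⊕ 41 = 106.
C4: S = E(K, 41) = 124; 68 ⊕ 124 = 56.
C5: S = E(K, 124) = 207; 58 ⊕ 207 = 245.

C1 = 111, C2 = 64, C3 = 106, C4 = 56, C5 = 245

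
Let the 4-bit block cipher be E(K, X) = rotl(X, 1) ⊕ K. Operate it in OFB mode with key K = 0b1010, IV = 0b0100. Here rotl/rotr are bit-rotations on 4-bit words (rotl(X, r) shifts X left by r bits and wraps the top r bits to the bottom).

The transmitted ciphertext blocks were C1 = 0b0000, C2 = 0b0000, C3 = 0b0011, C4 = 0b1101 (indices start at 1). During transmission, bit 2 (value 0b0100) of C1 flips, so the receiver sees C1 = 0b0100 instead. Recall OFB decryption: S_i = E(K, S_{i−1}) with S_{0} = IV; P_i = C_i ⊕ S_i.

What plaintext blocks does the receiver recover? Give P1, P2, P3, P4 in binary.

P1 = 0b0110, P2 = 0b1110, P3 = 0b0100, P4 = 0b1001

Only C1 changed, to 0b0100. In OFB, a change in C_i flips the same bit in P_i only; the keystream is unaffected. Decrypting the received ciphertext:
P1: S = E(K, 0b0100) = 0b0010; 0b0100 ⊕ 0b0010 = 0b0110.
P2: S = E(K, 0b0010) = 0b1110; 0b0000 ⊕ 0b1110 = 0b1110.
P3: S = E(K, 0b1110) = 0b0111; 0b0011 ⊕ 0b0111 = 0b0100.
P4: S = E(K, 0b0111) = 0b0100; 0b1101 ⊕ 0b0100 = 0b1001.
Blocks that differ from the original plaintext: P1.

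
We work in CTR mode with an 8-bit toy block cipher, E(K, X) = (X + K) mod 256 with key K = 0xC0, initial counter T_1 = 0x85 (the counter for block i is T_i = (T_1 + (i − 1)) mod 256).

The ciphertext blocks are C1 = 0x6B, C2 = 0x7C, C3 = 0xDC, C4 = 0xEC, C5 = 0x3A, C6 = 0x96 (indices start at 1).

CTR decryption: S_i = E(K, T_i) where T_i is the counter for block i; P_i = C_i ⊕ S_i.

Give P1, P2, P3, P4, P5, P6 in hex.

P1: T = 0x85, S = E(K, T) = 0x45; 0x6B ⊕ 0x45 = 0x2E.
P2: T = 0x86, S = E(K, T) = 0x46; 0x7C ⊕ 0x46 = 0x3A.
P3: T = 0x87, S = E(K, T) = 0x47; 0xDC ⊕ 0x47 = 0x9B.
P4: T = 0x88, S = E(K, T) = 0x48; 0xEC ⊕ 0x48 = 0xA4.
P5: T = 0x89, S = E(K, T) = 0x49; 0x3A ⊕ 0x49 = 0x73.
P6: T = 0x8A, S = E(K, T) = 0x4A; 0x96 ⊕ 0x4A = 0xDC.

P1 = 0x2E, P2 = 0x3A, P3 = 0x9B, P4 = 0xA4, P5 = 0x73, P6 = 0xDC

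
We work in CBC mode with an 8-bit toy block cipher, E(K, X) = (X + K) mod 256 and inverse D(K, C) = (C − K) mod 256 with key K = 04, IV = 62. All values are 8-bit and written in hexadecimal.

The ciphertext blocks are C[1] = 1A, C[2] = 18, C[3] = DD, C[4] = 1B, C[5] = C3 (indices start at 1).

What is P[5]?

CBC decryption: P_i = D(K, C_i) ⊕ C_{i−1}, with C_{0} = IV.
P[5]: D(K, C3) = BF; BF ⊕ 1B = A4.

P[5] = A4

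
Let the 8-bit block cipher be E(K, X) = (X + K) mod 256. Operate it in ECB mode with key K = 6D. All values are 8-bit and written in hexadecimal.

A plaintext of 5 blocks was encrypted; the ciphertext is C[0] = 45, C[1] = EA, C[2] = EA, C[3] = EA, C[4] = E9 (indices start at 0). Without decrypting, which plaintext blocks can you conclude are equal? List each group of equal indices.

ECB encrypts each block independently with the same key, so equal ciphertext blocks imply equal plaintext blocks.
C[1] = C[2] = C[3] = EA, so P[1] = P[2] = P[3].

P[1] = P[2] = P[3]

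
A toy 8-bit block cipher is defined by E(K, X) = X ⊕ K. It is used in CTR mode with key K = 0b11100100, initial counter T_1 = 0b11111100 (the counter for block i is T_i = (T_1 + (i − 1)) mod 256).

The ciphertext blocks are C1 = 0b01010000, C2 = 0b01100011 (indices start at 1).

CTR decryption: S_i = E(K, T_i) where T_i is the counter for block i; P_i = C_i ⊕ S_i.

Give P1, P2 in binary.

P1 = 0b01001000, P2 = 0b01111010

P1: T = 0b11111100, S = E(K, T) = 0b00011000; 0b01010000 ⊕ 0b00011000 = 0b01001000.
P2: T = 0b11111101, S = E(K, T) = 0b00011001; 0b01100011 ⊕ 0b00011001 = 0b01111010.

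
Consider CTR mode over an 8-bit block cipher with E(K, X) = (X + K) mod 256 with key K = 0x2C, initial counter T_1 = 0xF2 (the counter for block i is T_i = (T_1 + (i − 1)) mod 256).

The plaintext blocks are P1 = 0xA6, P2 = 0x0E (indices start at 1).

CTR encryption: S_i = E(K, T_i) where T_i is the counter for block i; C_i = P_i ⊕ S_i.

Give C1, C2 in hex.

C1 = 0xB8, C2 = 0x11

C1: T = 0xF2, S = E(K, T) = 0x1E; 0xA6 ⊕ 0x1E = 0xB8.
C2: T = 0xF3, S = E(K, T) = 0x1F; 0x0E ⊕ 0x1F = 0x11.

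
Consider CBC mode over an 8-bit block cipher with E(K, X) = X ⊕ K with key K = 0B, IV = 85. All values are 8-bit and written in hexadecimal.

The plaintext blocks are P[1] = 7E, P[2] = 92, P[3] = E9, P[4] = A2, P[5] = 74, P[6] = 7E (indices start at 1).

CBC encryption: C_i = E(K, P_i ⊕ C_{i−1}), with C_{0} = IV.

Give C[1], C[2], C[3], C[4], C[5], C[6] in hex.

C[1] = F0, C[2] = 69, C[3] = 8B, C[4] = 22, C[5] = 5D, C[6] = 28

C[1]: P[1] ⊕ 85 = FB; E(K, FB) = F0.
C[2]: P[2] ⊕ F0 = 62; E(K, 62) = 69.
C[3]: P[3] ⊕ 69 = 80; E(K, 80) = 8B.
C[4]: P[4] ⊕ 8B = 29; E(K, 29) = 22.
C[5]: P[5] ⊕ 22 = 56; E(K, 56) = 5D.
C[6]: P[6] ⊕ 5D = 23; E(K, 23) = 28.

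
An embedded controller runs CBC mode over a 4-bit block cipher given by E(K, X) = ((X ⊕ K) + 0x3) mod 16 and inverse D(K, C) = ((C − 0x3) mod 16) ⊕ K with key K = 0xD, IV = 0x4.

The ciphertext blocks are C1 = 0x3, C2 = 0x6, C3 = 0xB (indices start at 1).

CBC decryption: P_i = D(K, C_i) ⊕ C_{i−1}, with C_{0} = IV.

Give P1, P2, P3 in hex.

P1: D(K, 0x3) = 0xD; 0xD ⊕ 0x4 = 0x9.
P2: D(K, 0x6) = 0xE; 0xE ⊕ 0x3 = 0xD.
P3: D(K, 0xB) = 0x5; 0x5 ⊕ 0x6 = 0x3.

P1 = 0x9, P2 = 0xD, P3 = 0x3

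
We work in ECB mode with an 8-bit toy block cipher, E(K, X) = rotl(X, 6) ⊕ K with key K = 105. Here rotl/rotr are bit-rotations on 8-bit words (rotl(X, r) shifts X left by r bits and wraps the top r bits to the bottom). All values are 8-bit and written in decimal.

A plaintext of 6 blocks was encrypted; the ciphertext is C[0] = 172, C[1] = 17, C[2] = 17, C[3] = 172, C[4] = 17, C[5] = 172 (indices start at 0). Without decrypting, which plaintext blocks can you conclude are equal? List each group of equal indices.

P[0] = P[3] = P[5]; P[1] = P[2] = P[4]

ECB encrypts each block independently with the same key, so equal ciphertext blocks imply equal plaintext blocks.
C[0] = C[3] = C[5] = 172, so P[0] = P[3] = P[5].
C[1] = C[2] = C[4] = 17, so P[1] = P[2] = P[4].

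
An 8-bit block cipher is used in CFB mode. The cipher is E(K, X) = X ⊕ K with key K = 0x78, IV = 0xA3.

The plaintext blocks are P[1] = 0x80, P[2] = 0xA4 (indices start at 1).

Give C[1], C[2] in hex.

CFB encryption: C_i = P_i ⊕ E(K, C_{i−1}), with C_{0} = IV.
C[1]: E(K, 0xA3) = 0xDB; 0x80 ⊕ 0xDB = 0x5B.
C[2]: E(K, 0x5B) = 0x23; 0xA4 ⊕ 0x23 = 0x87.

C[1] = 0x5B, C[2] = 0x87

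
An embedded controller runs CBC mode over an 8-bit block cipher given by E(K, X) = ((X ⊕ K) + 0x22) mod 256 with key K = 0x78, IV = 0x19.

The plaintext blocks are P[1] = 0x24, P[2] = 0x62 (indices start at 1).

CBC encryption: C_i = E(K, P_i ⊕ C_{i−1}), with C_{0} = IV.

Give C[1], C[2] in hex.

C[1]: P[1] ⊕ 0x19 = 0x3D; E(K, 0x3D) = 0x67.
C[2]: P[2] ⊕ 0x67 = 0x05; E(K, 0x05) = 0x9F.

C[1] = 0x67, C[2] = 0x9F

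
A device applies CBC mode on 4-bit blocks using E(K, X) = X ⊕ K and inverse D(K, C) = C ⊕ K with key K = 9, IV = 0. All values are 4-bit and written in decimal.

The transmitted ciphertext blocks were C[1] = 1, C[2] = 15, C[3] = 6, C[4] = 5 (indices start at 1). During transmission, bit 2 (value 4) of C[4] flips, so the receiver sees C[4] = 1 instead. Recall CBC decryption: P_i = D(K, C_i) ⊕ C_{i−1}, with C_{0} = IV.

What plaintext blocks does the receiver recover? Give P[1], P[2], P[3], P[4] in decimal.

P[1] = 8, P[2] = 7, P[3] = 0, P[4] = 14

Only C[4] changed, to 1. In CBC, a change in C_i garbles P_i and flips the same bit in P_{i+1}. Decrypting the received ciphertext:
P[1]: D(K, 1) = 8; 8 ⊕ 0 = 8.
P[2]: D(K, 15) = 6; 6 ⊕ 1 = 7.
P[3]: D(K, 6) = 15; 15 ⊕ 15 = 0.
P[4]: D(K, 1) = 8; 8 ⊕ 6 = 14.
Blocks that differ from the original plaintext: P[4].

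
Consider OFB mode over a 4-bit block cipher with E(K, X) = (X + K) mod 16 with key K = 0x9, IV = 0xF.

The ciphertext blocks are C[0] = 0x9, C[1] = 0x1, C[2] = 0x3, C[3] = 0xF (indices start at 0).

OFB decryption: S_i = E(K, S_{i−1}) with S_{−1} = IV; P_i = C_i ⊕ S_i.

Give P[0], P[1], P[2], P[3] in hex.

P[0] = 0x1, P[1] = 0x0, P[2] = 0x9, P[3] = 0xC

P[0]: S = E(K, 0xF) = 0x8; 0x9 ⊕ 0x8 = 0x1.
P[1]: S = E(K, 0x8) = 0x1; 0x1 ⊕ 0x1 = 0x0.
P[2]: S = E(K, 0x1) = 0xA; 0x3 ⊕ 0xA = 0x9.
P[3]: S = E(K, 0xA) = 0x3; 0xF ⊕ 0x3 = 0xC.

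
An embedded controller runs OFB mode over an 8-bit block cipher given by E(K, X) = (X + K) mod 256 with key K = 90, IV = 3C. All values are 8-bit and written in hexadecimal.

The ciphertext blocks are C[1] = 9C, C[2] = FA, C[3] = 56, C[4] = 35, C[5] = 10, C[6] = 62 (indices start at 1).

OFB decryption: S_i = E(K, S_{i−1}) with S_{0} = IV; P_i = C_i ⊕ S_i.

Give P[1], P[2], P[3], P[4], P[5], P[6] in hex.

P[1] = 50, P[2] = A6, P[3] = BA, P[4] = 49, P[5] = 1C, P[6] = FE

P[1]: S = E(K, 3C) = CC; 9C ⊕ CC = 50.
P[2]: S = E(K, CC) = 5C; FA ⊕ 5C = A6.
P[3]: S = E(K, 5C) = EC; 56 ⊕ EC = BA.
P[4]: S = E(K, EC) = 7C; 35 ⊕ 7C = 49.
P[5]: S = E(K, 7C) = 0C; 10 ⊕ 0C = 1C.
P[6]: S = E(K, 0C) = 9C; 62 ⊕ 9C = FE.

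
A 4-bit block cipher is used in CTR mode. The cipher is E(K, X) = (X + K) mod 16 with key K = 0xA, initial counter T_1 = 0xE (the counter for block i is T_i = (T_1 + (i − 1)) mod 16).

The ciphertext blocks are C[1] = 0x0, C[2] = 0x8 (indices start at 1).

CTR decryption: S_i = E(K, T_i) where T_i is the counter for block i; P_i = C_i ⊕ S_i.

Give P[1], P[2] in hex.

P[1]: T = 0xE, S = E(K, T) = 0x8; 0x0 ⊕ 0x8 = 0x8.
P[2]: T = 0xF, S = E(K, T) = 0x9; 0x8 ⊕ 0x9 = 0x1.

P[1] = 0x8, P[2] = 0x1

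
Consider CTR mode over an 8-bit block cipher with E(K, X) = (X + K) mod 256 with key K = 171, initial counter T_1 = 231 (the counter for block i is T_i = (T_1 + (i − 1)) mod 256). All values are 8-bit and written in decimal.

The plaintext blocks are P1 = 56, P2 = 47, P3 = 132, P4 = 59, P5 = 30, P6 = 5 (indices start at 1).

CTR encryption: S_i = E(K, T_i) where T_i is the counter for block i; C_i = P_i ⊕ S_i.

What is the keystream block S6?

151

C1: T = 231, S = E(K, T) = 146; 56 ⊕ 146 = 170.
C2: T = 232, S = E(K, T) = 147; 47 ⊕ 147 = 188.
C3: T = 233, S = E(K, T) = 148; 132 ⊕ 148 = 16.
C4: T = 234, S = E(K, T) = 149; 59 ⊕ 149 = 174.
C5: T = 235, S = E(K, T) = 150; 30 ⊕ 150 = 136.
C6: T = 236, S = E(K, T) = 151; 5 ⊕ 151 = 146.
So S6 = 151.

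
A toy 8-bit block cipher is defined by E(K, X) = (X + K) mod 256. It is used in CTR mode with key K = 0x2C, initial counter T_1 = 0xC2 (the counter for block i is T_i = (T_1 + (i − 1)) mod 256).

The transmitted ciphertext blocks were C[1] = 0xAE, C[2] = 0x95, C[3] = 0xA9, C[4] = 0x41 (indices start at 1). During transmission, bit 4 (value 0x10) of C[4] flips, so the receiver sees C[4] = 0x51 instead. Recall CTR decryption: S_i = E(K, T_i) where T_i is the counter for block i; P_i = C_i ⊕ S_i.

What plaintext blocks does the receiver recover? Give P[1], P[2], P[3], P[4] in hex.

Only C[4] changed, to 0x51. In CTR, a change in C_i flips the same bit in P_i only; the keystream is unaffected. Decrypting the received ciphertext:
P[1]: T = 0xC2, S = E(K, T) = 0xEE; 0xAE ⊕ 0xEE = 0x40.
P[2]: T = 0xC3, S = E(K, T) = 0xEF; 0x95 ⊕ 0xEF = 0x7A.
P[3]: T = 0xC4, S = E(K, T) = 0xF0; 0xA9 ⊕ 0xF0 = 0x59.
P[4]: T = 0xC5, S = E(K, T) = 0xF1; 0x51 ⊕ 0xF1 = 0xA0.
Blocks that differ from the original plaintext: P[4].

P[1] = 0x40, P[2] = 0x7A, P[3] = 0x59, P[4] = 0xA0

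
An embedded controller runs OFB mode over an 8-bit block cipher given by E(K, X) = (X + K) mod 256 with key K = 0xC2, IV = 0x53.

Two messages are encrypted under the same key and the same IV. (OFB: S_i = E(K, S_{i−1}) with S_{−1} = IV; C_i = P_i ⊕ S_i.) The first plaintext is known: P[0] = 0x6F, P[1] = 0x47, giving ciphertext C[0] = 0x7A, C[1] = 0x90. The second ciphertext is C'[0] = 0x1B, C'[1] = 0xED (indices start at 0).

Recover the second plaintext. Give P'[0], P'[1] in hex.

P'[0] = 0x0E, P'[1] = 0x3A

In OFB with a reused IV, both messages share the same keystream S_i, so C_i ⊕ C'_i = P_i ⊕ P'_i and thus P'_i = P_i ⊕ C_i ⊕ C'_i.
P'[0]: 0x6F ⊕ 0x7A ⊕ 0x1B = 0x0E.
P'[1]: 0x47 ⊕ 0x90 ⊕ 0xED = 0x3A.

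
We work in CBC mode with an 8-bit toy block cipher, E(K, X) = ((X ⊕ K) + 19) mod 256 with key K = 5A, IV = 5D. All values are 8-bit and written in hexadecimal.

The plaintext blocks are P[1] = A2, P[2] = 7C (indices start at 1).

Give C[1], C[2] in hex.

CBC encryption: C_i = E(K, P_i ⊕ C_{i−1}), with C_{0} = IV.
C[1]: P[1] ⊕ 5D = FF; E(K, FF) = BE.
C[2]: P[2] ⊕ BE = C2; E(K, C2) = B1.

C[1] = BE, C[2] = B1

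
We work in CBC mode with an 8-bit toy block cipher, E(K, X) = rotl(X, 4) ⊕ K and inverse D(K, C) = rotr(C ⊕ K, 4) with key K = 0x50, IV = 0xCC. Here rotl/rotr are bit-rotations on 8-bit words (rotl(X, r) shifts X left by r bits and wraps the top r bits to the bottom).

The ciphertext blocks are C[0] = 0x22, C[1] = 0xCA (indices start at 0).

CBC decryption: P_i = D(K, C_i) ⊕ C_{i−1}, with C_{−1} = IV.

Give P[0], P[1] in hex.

P[0]: D(K, 0x22) = 0x27; 0x27 ⊕ 0xCC = 0xEB.
P[1]: D(K, 0xCA) = 0xA9; 0xA9 ⊕ 0x22 = 0x8B.

P[0] = 0xEB, P[1] = 0x8B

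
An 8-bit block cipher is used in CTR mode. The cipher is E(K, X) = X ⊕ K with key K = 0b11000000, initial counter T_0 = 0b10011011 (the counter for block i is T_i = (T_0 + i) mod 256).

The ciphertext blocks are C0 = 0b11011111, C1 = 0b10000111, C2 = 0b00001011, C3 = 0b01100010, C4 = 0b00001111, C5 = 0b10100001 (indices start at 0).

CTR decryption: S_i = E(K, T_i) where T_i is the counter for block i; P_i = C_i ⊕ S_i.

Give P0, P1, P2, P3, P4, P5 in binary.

P0: T = 0b10011011, S = E(K, T) = 0b01011011; 0b11011111 ⊕ 0b01011011 = 0b10000100.
P1: T = 0b10011100, S = E(K, T) = 0b01011100; 0b10000111 ⊕ 0b01011100 = 0b11011011.
P2: T = 0b10011101, S = E(K, T) = 0b01011101; 0b00001011 ⊕ 0b01011101 = 0b01010110.
P3: T = 0b10011110, S = E(K, T) = 0b01011110; 0b01100010 ⊕ 0b01011110 = 0b00111100.
P4: T = 0b10011111, S = E(K, T) = 0b01011111; 0b00001111 ⊕ 0b01011111 = 0b01010000.
P5: T = 0b10100000, S = E(K, T) = 0b01100000; 0b10100001 ⊕ 0b01100000 = 0b11000001.

P0 = 0b10000100, P1 = 0b11011011, P2 = 0b01010110, P3 = 0b00111100, P4 = 0b01010000, P5 = 0b11000001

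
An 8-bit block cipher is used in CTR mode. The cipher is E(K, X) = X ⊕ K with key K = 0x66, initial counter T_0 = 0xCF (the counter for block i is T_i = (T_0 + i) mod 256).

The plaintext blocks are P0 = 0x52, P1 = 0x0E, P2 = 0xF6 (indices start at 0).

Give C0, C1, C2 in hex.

CTR encryption: S_i = E(K, T_i) where T_i is the counter for block i; C_i = P_i ⊕ S_i.
C0: T = 0xCF, S = E(K, T) = 0xA9; 0x52 ⊕ 0xA9 = 0xFB.
C1: T = 0xD0, S = E(K, T) = 0xB6; 0x0E ⊕ 0xB6 = 0xB8.
C2: T = 0xD1, S = E(K, T) = 0xB7; 0xF6 ⊕ 0xB7 = 0x41.

C0 = 0xFB, C1 = 0xB8, C2 = 0x41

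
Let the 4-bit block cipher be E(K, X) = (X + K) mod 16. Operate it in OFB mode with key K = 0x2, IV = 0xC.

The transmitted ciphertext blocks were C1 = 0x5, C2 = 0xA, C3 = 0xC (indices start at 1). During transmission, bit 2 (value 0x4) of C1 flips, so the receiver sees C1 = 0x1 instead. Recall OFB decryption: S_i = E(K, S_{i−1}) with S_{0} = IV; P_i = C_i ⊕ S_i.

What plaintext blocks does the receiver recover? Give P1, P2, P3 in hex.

Only C1 changed, to 0x1. In OFB, a change in C_i flips the same bit in P_i only; the keystream is unaffected. Decrypting the received ciphertext:
P1: S = E(K, 0xC) = 0xE; 0x1 ⊕ 0xE = 0xF.
P2: S = E(K, 0xE) = 0x0; 0xA ⊕ 0x0 = 0xA.
P3: S = E(K, 0x0) = 0x2; 0xC ⊕ 0x2 = 0xE.
Blocks that differ from the original plaintext: P1.

P1 = 0xF, P2 = 0xA, P3 = 0xE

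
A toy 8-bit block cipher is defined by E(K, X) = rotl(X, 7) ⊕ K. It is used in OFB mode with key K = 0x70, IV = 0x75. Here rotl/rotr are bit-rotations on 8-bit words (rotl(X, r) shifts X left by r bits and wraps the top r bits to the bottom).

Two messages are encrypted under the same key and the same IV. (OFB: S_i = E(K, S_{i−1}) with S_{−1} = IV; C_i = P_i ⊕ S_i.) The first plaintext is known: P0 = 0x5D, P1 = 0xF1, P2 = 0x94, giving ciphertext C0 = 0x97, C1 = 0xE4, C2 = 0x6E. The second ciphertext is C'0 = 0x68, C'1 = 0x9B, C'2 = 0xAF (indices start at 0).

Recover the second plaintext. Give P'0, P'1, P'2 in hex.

P'0 = 0xA2, P'1 = 0x8E, P'2 = 0x55

In OFB with a reused IV, both messages share the same keystream S_i, so C_i ⊕ C'_i = P_i ⊕ P'_i and thus P'_i = P_i ⊕ C_i ⊕ C'_i.
P'0: 0x5D ⊕ 0x97 ⊕ 0x68 = 0xA2.
P'1: 0xF1 ⊕ 0xE4 ⊕ 0x9B = 0x8E.
P'2: 0x94 ⊕ 0x6E ⊕ 0xAF = 0x55.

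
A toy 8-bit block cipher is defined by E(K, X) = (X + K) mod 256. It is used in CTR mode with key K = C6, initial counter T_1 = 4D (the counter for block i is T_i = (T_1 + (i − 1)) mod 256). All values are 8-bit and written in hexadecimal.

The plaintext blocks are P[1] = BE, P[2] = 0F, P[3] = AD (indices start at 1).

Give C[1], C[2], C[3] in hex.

CTR encryption: S_i = E(K, T_i) where T_i is the counter for block i; C_i = P_i ⊕ S_i.
C[1]: T = 4D, S = E(K, T) = 13; BE ⊕ 13 = AD.
C[2]: T = 4E, S = E(K, T) = 14; 0F ⊕ 14 = 1B.
C[3]: T = 4F, S = E(K, T) = 15; AD ⊕ 15 = B8.

C[1] = AD, C[2] = 1B, C[3] = B8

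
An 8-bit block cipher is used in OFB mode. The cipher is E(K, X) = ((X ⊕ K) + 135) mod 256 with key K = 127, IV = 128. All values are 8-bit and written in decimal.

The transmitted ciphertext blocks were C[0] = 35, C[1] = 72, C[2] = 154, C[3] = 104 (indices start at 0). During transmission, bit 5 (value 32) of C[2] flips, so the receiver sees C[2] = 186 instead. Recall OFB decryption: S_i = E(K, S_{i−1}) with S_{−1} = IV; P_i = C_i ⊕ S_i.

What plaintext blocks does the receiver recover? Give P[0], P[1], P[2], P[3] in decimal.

P[0] = 165, P[1] = 200, P[2] = 60, P[3] = 232

Only C[2] changed, to 186. In OFB, a change in C_i flips the same bit in P_i only; the keystream is unaffected. Decrypting the received ciphertext:
P[0]: S = E(K, 128) = 134; 35 ⊕ 134 = 165.
P[1]: S = E(K, 134) = 128; 72 ⊕ 128 = 200.
P[2]: S = E(K, 128) = 134; 186 ⊕ 134 = 60.
P[3]: S = E(K, 134) = 128; 104 ⊕ 128 = 232.
Blocks that differ from the original plaintext: P[2].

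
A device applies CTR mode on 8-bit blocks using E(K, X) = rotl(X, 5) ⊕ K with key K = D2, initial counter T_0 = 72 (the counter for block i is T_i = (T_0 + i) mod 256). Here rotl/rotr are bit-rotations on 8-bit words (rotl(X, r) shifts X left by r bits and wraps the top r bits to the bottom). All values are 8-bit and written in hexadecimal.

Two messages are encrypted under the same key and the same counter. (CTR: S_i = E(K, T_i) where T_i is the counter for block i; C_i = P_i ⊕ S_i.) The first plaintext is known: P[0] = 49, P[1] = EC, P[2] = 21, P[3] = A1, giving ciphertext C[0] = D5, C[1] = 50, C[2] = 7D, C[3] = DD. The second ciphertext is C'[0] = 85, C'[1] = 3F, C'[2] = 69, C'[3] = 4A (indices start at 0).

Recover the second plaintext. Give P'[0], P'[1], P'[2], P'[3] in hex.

P'[0] = 19, P'[1] = 83, P'[2] = 35, P'[3] = 36

In CTR with a reused counter, both messages share the same keystream S_i, so C_i ⊕ C'_i = P_i ⊕ P'_i and thus P'_i = P_i ⊕ C_i ⊕ C'_i.
P'[0]: 49 ⊕ D5 ⊕ 85 = 19.
P'[1]: EC ⊕ 50 ⊕ 3F = 83.
P'[2]: 21 ⊕ 7D ⊕ 69 = 35.
P'[3]: A1 ⊕ DD ⊕ 4A = 36.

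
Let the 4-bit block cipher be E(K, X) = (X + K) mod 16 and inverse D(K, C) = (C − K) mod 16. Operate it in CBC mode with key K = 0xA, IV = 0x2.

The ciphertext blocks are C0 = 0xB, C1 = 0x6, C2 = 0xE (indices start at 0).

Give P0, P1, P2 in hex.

P0 = 0x3, P1 = 0x7, P2 = 0x2

CBC decryption: P_i = D(K, C_i) ⊕ C_{i−1}, with C_{−1} = IV.
P0: D(K, 0xB) = 0x1; 0x1 ⊕ 0x2 = 0x3.
P1: D(K, 0x6) = 0xC; 0xC ⊕ 0xB = 0x7.
P2: D(K, 0xE) = 0x4; 0x4 ⊕ 0x6 = 0x2.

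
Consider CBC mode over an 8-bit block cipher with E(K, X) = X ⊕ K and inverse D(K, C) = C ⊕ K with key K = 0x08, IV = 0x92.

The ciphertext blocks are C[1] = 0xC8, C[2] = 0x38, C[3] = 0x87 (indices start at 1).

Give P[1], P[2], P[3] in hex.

P[1] = 0x52, P[2] = 0xF8, P[3] = 0xB7

CBC decryption: P_i = D(K, C_i) ⊕ C_{i−1}, with C_{0} = IV.
P[1]: D(K, 0xC8) = 0xC0; 0xC0 ⊕ 0x92 = 0x52.
P[2]: D(K, 0x38) = 0x30; 0x30 ⊕ 0xC8 = 0xF8.
P[3]: D(K, 0x87) = 0x8F; 0x8F ⊕ 0x38 = 0xB7.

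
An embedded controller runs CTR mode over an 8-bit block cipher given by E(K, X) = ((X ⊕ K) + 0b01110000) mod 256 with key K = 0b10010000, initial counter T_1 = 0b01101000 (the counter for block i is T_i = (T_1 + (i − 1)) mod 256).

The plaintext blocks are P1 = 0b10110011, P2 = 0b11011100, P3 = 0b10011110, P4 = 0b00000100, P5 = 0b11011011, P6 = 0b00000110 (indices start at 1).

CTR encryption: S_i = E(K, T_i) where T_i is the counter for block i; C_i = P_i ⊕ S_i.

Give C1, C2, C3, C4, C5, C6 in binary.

C1: T = 0b01101000, S = E(K, T) = 0b01101000; 0b10110011 ⊕ 0b01101000 = 0b11011011.
C2: T = 0b01101001, S = E(K, T) = 0b01101001; 0b11011100 ⊕ 0b01101001 = 0b10110101.
C3: T = 0b01101010, S = E(K, T) = 0b01101010; 0b10011110 ⊕ 0b01101010 = 0b11110100.
C4: T = 0b01101011, S = E(K, T) = 0b01101011; 0b00000100 ⊕ 0b01101011 = 0b01101111.
C5: T = 0b01101100, S = E(K, T) = 0b01101100; 0b11011011 ⊕ 0b01101100 = 0b10110111.
C6: T = 0b01101101, S = E(K, T) = 0b01101101; 0b00000110 ⊕ 0b01101101 = 0b01101011.

C1 = 0b11011011, C2 = 0b10110101, C3 = 0b11110100, C4 = 0b01101111, C5 = 0b10110111, C6 = 0b01101011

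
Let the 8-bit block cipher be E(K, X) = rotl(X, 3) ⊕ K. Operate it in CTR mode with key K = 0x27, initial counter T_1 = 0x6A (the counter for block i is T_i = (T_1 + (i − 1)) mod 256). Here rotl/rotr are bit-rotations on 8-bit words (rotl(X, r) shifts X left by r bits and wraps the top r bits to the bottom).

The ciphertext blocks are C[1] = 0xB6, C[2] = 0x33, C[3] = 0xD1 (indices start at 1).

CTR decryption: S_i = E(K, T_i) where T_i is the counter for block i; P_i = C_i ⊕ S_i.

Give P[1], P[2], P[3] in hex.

P[1]: T = 0x6A, S = E(K, T) = 0x74; 0xB6 ⊕ 0x74 = 0xC2.
P[2]: T = 0x6B, S = E(K, T) = 0x7C; 0x33 ⊕ 0x7C = 0x4F.
P[3]: T = 0x6C, S = E(K, T) = 0x44; 0xD1 ⊕ 0x44 = 0x95.

P[1] = 0xC2, P[2] = 0x4F, P[3] = 0x95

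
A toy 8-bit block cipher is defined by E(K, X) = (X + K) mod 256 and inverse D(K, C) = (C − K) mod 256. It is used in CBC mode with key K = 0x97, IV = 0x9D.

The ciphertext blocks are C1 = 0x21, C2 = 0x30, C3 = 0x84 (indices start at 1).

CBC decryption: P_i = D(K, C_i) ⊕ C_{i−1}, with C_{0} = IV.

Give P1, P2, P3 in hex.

P1 = 0x17, P2 = 0xB8, P3 = 0xDD

P1: D(K, 0x21) = 0x8A; 0x8A ⊕ 0x9D = 0x17.
P2: D(K, 0x30) = 0x99; 0x99 ⊕ 0x21 = 0xB8.
P3: D(K, 0x84) = 0xED; 0xED ⊕ 0x30 = 0xDD.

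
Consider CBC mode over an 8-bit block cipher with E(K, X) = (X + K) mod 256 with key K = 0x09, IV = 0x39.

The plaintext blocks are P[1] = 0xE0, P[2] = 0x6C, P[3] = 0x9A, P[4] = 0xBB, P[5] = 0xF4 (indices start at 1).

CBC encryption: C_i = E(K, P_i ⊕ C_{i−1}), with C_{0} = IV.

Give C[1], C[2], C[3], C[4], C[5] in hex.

C[1]: P[1] ⊕ 0x39 = 0xD9; E(K, 0xD9) = 0xE2.
C[2]: P[2] ⊕ 0xE2 = 0x8E; E(K, 0x8E) = 0x97.
C[3]: P[3] ⊕ 0x97 = 0x0D; E(K, 0x0D) = 0x16.
C[4]: P[4] ⊕ 0x16 = 0xAD; E(K, 0xAD) = 0xB6.
C[5]: P[5] ⊕ 0xB6 = 0x42; E(K, 0x42) = 0x4B.

C[1] = 0xE2, C[2] = 0x97, C[3] = 0x16, C[4] = 0xB6, C[5] = 0x4B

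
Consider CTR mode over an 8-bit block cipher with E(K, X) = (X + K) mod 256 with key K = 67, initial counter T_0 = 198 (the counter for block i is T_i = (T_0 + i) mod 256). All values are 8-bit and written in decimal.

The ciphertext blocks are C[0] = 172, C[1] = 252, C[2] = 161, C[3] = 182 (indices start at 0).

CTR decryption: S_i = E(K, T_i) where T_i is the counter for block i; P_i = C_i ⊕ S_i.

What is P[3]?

P[3] = 186

P[3]: T = 201, S = E(K, T) = 12; 182 ⊕ 12 = 186.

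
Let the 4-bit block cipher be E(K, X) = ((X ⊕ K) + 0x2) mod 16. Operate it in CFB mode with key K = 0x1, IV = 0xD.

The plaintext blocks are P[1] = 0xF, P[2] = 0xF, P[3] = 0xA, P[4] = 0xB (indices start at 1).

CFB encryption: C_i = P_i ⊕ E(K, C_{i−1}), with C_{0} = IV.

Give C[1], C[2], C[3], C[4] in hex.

C[1]: E(K, 0xD) = 0xE; 0xF ⊕ 0xE = 0x1.
C[2]: E(K, 0x1) = 0x2; 0xF ⊕ 0x2 = 0xD.
C[3]: E(K, 0xD) = 0xE; 0xA ⊕ 0xE = 0x4.
C[4]: E(K, 0x4) = 0x7; 0xB ⊕ 0x7 = 0xC.

C[1] = 0x1, C[2] = 0xD, C[3] = 0x4, C[4] = 0xC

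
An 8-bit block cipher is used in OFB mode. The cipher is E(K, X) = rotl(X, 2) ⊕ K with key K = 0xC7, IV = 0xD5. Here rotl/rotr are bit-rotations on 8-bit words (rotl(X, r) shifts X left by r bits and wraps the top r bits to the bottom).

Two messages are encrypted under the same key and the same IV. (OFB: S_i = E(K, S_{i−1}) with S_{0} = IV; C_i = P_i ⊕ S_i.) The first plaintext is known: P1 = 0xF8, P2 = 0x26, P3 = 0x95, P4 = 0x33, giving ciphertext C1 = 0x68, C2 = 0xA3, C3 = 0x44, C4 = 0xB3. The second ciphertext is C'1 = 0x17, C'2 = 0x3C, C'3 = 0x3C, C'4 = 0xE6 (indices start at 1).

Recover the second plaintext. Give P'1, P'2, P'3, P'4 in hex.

In OFB with a reused IV, both messages share the same keystream S_i, so C_i ⊕ C'_i = P_i ⊕ P'_i and thus P'_i = P_i ⊕ C_i ⊕ C'_i.
P'1: 0xF8 ⊕ 0x68 ⊕ 0x17 = 0x87.
P'2: 0x26 ⊕ 0xA3 ⊕ 0x3C = 0xB9.
P'3: 0x95 ⊕ 0x44 ⊕ 0x3C = 0xED.
P'4: 0x33 ⊕ 0xB3 ⊕ 0xE6 = 0x66.

P'1 = 0x87, P'2 = 0xB9, P'3 = 0xED, P'4 = 0x66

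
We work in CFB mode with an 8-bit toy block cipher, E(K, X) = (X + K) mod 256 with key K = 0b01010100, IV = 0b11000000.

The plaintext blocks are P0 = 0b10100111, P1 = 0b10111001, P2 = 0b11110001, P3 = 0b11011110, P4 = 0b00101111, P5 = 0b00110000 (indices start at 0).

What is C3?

CFB encryption: C_i = P_i ⊕ E(K, C_{i−1}), with C_{−1} = IV.
C0: E(K, 0b11000000) = 0b00010100; 0b10100111 ⊕ 0b00010100 = 0b10110011.
C1: E(K, 0b10110011) = 0b00000111; 0b10111001 ⊕ 0b00000111 = 0b10111110.
C2: E(K, 0b10111110) = 0b00010010; 0b11110001 ⊕ 0b00010010 = 0b11100011.
C3: E(K, 0b11100011) = 0b00110111; 0b11011110 ⊕ 0b00110111 = 0b11101001.

C3 = 0b11101001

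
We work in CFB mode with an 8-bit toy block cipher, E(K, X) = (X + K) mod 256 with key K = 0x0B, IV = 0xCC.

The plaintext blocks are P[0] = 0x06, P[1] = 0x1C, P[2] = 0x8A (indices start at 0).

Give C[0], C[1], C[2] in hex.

C[0] = 0xD1, C[1] = 0xC0, C[2] = 0x41

CFB encryption: C_i = P_i ⊕ E(K, C_{i−1}), with C_{−1} = IV.
C[0]: E(K, 0xCC) = 0xD7; 0x06 ⊕ 0xD7 = 0xD1.
C[1]: E(K, 0xD1) = 0xDC; 0x1C ⊕ 0xDC = 0xC0.
C[2]: E(K, 0xC0) = 0xCB; 0x8A ⊕ 0xCB = 0x41.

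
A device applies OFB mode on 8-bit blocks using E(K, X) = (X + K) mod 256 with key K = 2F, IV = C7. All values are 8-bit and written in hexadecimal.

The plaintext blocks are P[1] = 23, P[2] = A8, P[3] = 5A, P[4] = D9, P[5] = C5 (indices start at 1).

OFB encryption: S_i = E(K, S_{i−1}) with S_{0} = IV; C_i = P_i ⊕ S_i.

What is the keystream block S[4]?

C[1]: S = E(K, C7) = F6; 23 ⊕ F6 = D5.
C[2]: S = E(K, F6) = 25; A8 ⊕ 25 = 8D.
C[3]: S = E(K, 25) = 54; 5A ⊕ 54 = 0E.
C[4]: S = E(K, 54) = 83; D9 ⊕ 83 = 5A.
So S[4] = 83.

83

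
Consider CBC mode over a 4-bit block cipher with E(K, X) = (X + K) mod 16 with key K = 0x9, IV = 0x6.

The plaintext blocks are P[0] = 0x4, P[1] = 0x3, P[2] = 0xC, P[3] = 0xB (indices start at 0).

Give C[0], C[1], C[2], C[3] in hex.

C[0] = 0xB, C[1] = 0x1, C[2] = 0x6, C[3] = 0x6

CBC encryption: C_i = E(K, P_i ⊕ C_{i−1}), with C_{−1} = IV.
C[0]: P[0] ⊕ 0x6 = 0x2; E(K, 0x2) = 0xB.
C[1]: P[1] ⊕ 0xB = 0x8; E(K, 0x8) = 0x1.
C[2]: P[2] ⊕ 0x1 = 0xD; E(K, 0xD) = 0x6.
C[3]: P[3] ⊕ 0x6 = 0xD; E(K, 0xD) = 0x6.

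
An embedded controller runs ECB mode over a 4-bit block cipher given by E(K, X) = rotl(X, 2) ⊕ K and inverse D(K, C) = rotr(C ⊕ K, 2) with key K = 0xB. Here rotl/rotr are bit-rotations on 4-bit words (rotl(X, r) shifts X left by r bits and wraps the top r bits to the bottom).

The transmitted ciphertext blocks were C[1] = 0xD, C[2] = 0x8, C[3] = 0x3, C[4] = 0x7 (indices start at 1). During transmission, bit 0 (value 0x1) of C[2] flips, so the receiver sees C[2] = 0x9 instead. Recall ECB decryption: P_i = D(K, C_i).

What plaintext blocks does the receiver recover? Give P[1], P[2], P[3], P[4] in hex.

Only C[2] changed, to 0x9. In ECB, a change in C_i affects only P_i. Decrypting the received ciphertext:
P[1]: D(K, 0xD) = 0x9.
P[2]: D(K, 0x9) = 0x8.
P[3]: D(K, 0x3) = 0x2.
P[4]: D(K, 0x7) = 0x3.
Blocks that differ from the original plaintext: P[2].

P[1] = 0x9, P[2] = 0x8, P[3] = 0x2, P[4] = 0x3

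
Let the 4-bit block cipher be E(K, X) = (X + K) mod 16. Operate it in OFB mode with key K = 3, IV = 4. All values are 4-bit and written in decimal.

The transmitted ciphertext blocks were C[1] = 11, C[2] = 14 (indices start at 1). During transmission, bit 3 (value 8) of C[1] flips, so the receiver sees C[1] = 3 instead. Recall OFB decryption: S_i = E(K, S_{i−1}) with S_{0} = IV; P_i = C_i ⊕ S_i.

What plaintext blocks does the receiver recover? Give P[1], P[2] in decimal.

P[1] = 4, P[2] = 4

Only C[1] changed, to 3. In OFB, a change in C_i flips the same bit in P_i only; the keystream is unaffected. Decrypting the received ciphertext:
P[1]: S = E(K, 4) = 7; 3 ⊕ 7 = 4.
P[2]: S = E(K, 7) = 10; 14 ⊕ 10 = 4.
Blocks that differ from the original plaintext: P[1].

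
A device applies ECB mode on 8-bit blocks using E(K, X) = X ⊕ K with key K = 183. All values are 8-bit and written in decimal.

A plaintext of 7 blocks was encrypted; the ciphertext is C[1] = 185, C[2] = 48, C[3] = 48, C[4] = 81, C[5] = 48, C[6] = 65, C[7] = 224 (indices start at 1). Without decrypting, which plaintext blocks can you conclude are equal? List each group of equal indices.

ECB encrypts each block independently with the same key, so equal ciphertext blocks imply equal plaintext blocks.
C[2] = C[3] = C[5] = 48, so P[2] = P[3] = P[5].

P[2] = P[3] = P[5]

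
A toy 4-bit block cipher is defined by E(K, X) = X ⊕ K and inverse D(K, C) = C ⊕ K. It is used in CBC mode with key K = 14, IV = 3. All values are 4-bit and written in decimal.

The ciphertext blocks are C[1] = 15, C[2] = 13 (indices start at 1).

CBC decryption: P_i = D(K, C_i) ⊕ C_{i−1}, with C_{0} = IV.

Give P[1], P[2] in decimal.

P[1]: D(K, 15) = 1; 1 ⊕ 3 = 2.
P[2]: D(K, 13) = 3; 3 ⊕ 15 = 12.

P[1] = 2, P[2] = 12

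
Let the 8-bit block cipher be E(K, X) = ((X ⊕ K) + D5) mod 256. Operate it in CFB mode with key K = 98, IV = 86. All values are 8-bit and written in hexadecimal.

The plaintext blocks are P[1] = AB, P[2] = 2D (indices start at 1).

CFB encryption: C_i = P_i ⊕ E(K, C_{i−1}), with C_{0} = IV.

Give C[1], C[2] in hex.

C[1]: E(K, 86) = F3; AB ⊕ F3 = 58.
C[2]: E(K, 58) = 95; 2D ⊕ 95 = B8.

C[1] = 58, C[2] = B8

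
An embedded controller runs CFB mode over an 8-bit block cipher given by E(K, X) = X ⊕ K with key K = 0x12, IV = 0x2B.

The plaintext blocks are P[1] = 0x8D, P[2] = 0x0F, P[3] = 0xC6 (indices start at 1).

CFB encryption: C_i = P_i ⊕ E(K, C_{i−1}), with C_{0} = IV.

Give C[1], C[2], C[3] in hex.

C[1] = 0xB4, C[2] = 0xA9, C[3] = 0x7D

C[1]: E(K, 0x2B) = 0x39; 0x8D ⊕ 0x39 = 0xB4.
C[2]: E(K, 0xB4) = 0xA6; 0x0F ⊕ 0xA6 = 0xA9.
C[3]: E(K, 0xA9) = 0xBB; 0xC6 ⊕ 0xBB = 0x7D.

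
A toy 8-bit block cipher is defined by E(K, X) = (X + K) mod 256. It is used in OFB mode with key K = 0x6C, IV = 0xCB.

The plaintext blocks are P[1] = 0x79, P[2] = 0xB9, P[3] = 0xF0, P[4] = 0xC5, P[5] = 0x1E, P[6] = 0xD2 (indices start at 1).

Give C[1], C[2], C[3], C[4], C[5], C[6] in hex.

OFB encryption: S_i = E(K, S_{i−1}) with S_{0} = IV; C_i = P_i ⊕ S_i.
C[1]: S = E(K, 0xCB) = 0x37; 0x79 ⊕ 0x37 = 0x4E.
C[2]: S = E(K, 0x37) = 0xA3; 0xB9 ⊕ 0xA3 = 0x1A.
C[3]: S = E(K, 0xA3) = 0x0F; 0xF0 ⊕ 0x0F = 0xFF.
C[4]: S = E(K, 0x0F) = 0x7B; 0xC5 ⊕ 0x7B = 0xBE.
C[5]: S = E(K, 0x7B) = 0xE7; 0x1E ⊕ 0xE7 = 0xF9.
C[6]: S = E(K, 0xE7) = 0x53; 0xD2 ⊕ 0x53 = 0x81.

C[1] = 0x4E, C[2] = 0x1A, C[3] = 0xFF, C[4] = 0xBE, C[5] = 0xF9, C[6] = 0x81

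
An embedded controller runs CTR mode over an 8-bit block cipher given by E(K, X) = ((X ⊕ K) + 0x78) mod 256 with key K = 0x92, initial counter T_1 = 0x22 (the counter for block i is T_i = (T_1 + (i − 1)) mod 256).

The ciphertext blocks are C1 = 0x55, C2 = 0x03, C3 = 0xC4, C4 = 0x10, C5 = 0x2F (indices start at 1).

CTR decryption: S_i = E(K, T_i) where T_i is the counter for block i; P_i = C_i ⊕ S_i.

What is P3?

P3 = 0xEA

P3: T = 0x24, S = E(K, T) = 0x2E; 0xC4 ⊕ 0x2E = 0xEA.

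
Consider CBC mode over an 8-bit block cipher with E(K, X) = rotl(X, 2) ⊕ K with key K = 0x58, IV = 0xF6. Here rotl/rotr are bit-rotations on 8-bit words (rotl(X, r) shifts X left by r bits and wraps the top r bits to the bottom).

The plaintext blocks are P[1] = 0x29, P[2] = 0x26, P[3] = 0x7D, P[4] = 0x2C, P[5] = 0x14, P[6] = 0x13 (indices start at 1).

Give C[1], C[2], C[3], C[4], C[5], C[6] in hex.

CBC encryption: C_i = E(K, P_i ⊕ C_{i−1}), with C_{0} = IV.
C[1]: P[1] ⊕ 0xF6 = 0xDF; E(K, 0xDF) = 0x27.
C[2]: P[2] ⊕ 0x27 = 0x01; E(K, 0x01) = 0x5C.
C[3]: P[3] ⊕ 0x5C = 0x21; E(K, 0x21) = 0xDC.
C[4]: P[4] ⊕ 0xDC = 0xF0; E(K, 0xF0) = 0x9B.
C[5]: P[5] ⊕ 0x9B = 0x8F; E(K, 0x8F) = 0x66.
C[6]: P[6] ⊕ 0x66 = 0x75; E(K, 0x75) = 0x8D.

C[1] = 0x27, C[2] = 0x5C, C[3] = 0xDC, C[4] = 0x9B, C[5] = 0x66, C[6] = 0x8D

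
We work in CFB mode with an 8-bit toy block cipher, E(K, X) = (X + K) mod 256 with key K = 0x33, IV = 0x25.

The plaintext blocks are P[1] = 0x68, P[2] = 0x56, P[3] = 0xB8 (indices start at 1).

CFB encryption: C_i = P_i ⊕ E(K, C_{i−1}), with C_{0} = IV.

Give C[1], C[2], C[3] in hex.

C[1] = 0x30, C[2] = 0x35, C[3] = 0xD0

C[1]: E(K, 0x25) = 0x58; 0x68 ⊕ 0x58 = 0x30.
C[2]: E(K, 0x30) = 0x63; 0x56 ⊕ 0x63 = 0x35.
C[3]: E(K, 0x35) = 0x68; 0xB8 ⊕ 0x68 = 0xD0.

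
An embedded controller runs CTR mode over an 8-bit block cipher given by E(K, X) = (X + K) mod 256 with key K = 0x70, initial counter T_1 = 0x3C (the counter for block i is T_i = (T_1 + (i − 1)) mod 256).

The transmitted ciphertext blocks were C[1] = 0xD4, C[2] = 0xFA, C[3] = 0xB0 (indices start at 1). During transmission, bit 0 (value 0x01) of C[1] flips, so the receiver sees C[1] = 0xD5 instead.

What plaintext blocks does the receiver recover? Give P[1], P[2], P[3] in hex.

CTR decryption: S_i = E(K, T_i) where T_i is the counter for block i; P_i = C_i ⊕ S_i.
Only C[1] changed, to 0xD5. In CTR, a change in C_i flips the same bit in P_i only; the keystream is unaffected. Decrypting the received ciphertext:
P[1]: T = 0x3C, S = E(K, T) = 0xAC; 0xD5 ⊕ 0xAC = 0x79.
P[2]: T = 0x3D, S = E(K, T) = 0xAD; 0xFA ⊕ 0xAD = 0x57.
P[3]: T = 0x3E, S = E(K, T) = 0xAE; 0xB0 ⊕ 0xAE = 0x1E.
Blocks that differ from the original plaintext: P[1].

P[1] = 0x79, P[2] = 0x57, P[3] = 0x1E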